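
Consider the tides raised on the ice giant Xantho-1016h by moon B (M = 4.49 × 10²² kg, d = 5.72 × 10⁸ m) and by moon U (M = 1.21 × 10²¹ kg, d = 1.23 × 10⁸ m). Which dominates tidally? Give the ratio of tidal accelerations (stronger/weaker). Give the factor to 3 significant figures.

Moon U, by a factor of ≈ 2.71

The tide-raising term goes as M/d³ (the gradient of a 1/d² field).
Moon B: (4.49 × 10²²) / (5.72 × 10⁸)³ = 2.399 × 10⁻⁴
Moon U: (1.21 × 10²¹) / (1.23 × 10⁸)³ = 6.502 × 10⁻⁴
Ratio (larger/smaller) = 2.71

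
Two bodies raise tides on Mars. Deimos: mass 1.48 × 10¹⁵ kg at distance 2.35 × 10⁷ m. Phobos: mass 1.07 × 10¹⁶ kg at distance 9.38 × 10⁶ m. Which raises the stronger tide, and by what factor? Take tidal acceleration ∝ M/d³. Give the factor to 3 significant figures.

Phobos, by a factor of ≈ 114

Tidal stretch scales as M/d³; compute that for each body.
Deimos: (1.48 × 10¹⁵) / (2.35 × 10⁷)³ = 1.140 × 10⁻⁷
Phobos: (1.07 × 10¹⁶) / (9.38 × 10⁶)³ = 1.297 × 10⁻⁵
Ratio (larger/smaller) = 114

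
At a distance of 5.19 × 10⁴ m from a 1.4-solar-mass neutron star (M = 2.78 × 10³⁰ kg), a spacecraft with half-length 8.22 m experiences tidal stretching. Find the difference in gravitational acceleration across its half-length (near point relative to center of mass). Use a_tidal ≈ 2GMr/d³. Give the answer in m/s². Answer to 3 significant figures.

2.18 × 10⁷ m/s²

Δa = 2GMr/d³
   = 2 × (6.674 × 10⁻¹¹) × (2.78 × 10³⁰) × (8.22) / (5.19 × 10⁴)³
   = 2.18 × 10⁷ m/s²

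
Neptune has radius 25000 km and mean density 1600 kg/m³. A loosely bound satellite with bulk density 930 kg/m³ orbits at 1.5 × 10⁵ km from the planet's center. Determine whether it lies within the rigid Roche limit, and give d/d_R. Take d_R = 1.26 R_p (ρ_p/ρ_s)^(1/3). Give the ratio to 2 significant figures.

d_R = 1.26 × (25000 km) × (1600/930)^(1/3) = 37740 km
d/d_R = (1.5 × 10⁵) / (37740) = 4.0
Since d/d_R > 1, the body is outside the Roche limit.

outside; d/d_R ≈ 4.0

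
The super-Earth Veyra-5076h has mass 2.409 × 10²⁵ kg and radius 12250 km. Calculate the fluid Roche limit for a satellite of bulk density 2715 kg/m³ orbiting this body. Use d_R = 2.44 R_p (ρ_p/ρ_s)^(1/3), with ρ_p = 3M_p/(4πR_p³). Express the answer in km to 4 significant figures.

31340 km

ρ_p = 3M_p/(4πR_p³) = 3 × (2.409 × 10²⁵) / (4π × (1.225 × 10⁷ m)³) = 3129 kg/m³
d_R = 2.44 × 12250 km × (3129/2715)^(1/3)
    = 31340 km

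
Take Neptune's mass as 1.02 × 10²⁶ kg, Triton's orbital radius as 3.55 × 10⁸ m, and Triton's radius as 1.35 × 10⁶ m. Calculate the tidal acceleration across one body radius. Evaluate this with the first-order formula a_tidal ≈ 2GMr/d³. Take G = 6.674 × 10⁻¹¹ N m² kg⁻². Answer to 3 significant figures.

Since r ≪ d, expand the inverse-square field across one radius to get the leading 2GMr/d³ term.
Δg = 2GMr/d³
   = 2 × (6.674 × 10⁻¹¹) × (1.02 × 10²⁶) × (1.35 × 10⁶) / (3.55 × 10⁸)³
   = 4.11 × 10⁻⁴ m/s²

4.11 × 10⁻⁴ m/s²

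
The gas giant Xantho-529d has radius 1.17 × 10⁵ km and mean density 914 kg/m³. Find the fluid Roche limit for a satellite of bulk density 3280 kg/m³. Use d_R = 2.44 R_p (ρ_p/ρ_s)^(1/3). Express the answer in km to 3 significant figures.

d_R = 2.44 × 1.17 × 10⁵ km × (914/3280)^(1/3)
    = 1.86 × 10⁵ km

1.86 × 10⁵ km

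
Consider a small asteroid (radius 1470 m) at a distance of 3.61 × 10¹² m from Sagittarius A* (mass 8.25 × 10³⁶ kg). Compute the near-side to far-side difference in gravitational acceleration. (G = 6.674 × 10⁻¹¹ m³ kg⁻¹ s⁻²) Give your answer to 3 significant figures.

6.88 × 10⁻⁸ m/s²

Near-to-far spans 2r, so the tidal difference is twice the near-to-center value: 4GMr/d³.
a_tidal = 4GMr/d³
        = 4 × (6.674 × 10⁻¹¹) × (8.25 × 10³⁶) × (1470) / (3.61 × 10¹²)³
        = 6.88 × 10⁻⁸ m/s²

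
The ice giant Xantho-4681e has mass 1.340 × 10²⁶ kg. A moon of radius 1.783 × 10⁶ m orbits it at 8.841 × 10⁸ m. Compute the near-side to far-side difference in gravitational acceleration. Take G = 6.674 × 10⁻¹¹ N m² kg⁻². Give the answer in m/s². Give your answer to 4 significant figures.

9.230 × 10⁻⁵ m/s²

Δg = 4GMr/d³
   = 4 × (6.674 × 10⁻¹¹) × (1.340 × 10²⁶) × (1.783 × 10⁶) / (8.841 × 10⁸)³
   = 9.230 × 10⁻⁵ m/s²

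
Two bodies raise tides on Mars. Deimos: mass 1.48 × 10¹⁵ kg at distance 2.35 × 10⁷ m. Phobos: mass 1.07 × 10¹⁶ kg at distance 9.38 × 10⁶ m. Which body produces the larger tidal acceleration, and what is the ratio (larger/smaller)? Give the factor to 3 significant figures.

The tide-raising term goes as M/d³ (the gradient of a 1/d² field).
Deimos: (1.48 × 10¹⁵) / (2.35 × 10⁷)³ = 1.140 × 10⁻⁷
Phobos: (1.07 × 10¹⁶) / (9.38 × 10⁶)³ = 1.297 × 10⁻⁵
Ratio (larger/smaller) = 114

Phobos, by a factor of ≈ 114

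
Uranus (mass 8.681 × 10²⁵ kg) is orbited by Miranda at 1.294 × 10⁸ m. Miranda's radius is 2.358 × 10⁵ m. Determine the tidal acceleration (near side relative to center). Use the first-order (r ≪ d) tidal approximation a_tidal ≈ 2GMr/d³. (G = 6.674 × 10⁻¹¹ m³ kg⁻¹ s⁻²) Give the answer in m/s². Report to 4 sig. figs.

1.261 × 10⁻³ m/s²

a_tidal = 2GMr/d³
        = 2 × (6.674 × 10⁻¹¹) × (8.681 × 10²⁵) × (2.358 × 10⁵) / (1.294 × 10⁸)³
        = 1.261 × 10⁻³ m/s²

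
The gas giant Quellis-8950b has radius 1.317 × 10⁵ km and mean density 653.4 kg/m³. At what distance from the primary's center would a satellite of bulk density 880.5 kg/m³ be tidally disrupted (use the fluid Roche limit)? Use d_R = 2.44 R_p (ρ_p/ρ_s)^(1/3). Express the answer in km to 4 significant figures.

2.909 × 10⁵ km

d_R = 2.44 × 1.317 × 10⁵ km × (653.4/880.5)^(1/3)
    = 2.909 × 10⁵ km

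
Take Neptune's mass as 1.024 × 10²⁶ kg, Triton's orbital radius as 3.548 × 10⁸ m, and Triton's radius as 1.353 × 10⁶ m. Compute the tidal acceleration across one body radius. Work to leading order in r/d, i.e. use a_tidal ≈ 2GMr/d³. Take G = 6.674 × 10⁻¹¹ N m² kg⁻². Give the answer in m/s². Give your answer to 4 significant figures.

a_tidal = 2GMr/d³
        = 2 × (6.674 × 10⁻¹¹) × (1.024 × 10²⁶) × (1.353 × 10⁶) / (3.548 × 10⁸)³
        = 4.141 × 10⁻⁴ m/s²

4.141 × 10⁻⁴ m/s²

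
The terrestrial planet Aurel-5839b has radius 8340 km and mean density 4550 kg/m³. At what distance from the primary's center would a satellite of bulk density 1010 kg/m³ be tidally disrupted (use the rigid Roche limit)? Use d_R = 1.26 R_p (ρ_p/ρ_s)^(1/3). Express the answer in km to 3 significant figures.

17400 km

d_R = 1.26 × 8340 km × (4550/1010)^(1/3)
    = 17400 km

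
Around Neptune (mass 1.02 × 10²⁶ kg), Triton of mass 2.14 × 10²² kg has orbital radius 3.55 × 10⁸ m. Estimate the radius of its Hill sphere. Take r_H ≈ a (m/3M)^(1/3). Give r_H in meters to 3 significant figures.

r_H ≈ a (m/3M)^(1/3)
    = (3.55 × 10⁸) × (2.14 × 10²² / (3 × 1.02 × 10²⁶))^(1/3)
    = 1.46 × 10⁷ m

1.46 × 10⁷ m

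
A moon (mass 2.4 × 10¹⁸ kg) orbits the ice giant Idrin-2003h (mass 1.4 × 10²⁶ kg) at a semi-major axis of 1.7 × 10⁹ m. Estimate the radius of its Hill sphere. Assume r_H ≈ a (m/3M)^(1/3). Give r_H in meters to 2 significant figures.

r_H ≈ a (m/3M)^(1/3)
    = (1.7 × 10⁹) × (2.4 × 10¹⁸ / (3 × 1.4 × 10²⁶))^(1/3)
    = 3.0 × 10⁶ m

3.0 × 10⁶ m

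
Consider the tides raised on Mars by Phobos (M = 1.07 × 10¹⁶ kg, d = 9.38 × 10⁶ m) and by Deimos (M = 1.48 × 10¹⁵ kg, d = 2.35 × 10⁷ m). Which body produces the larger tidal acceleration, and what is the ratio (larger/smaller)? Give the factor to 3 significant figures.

Phobos, by a factor of ≈ 114

Compare M/d³ for the two perturbers:
Phobos: (1.07 × 10¹⁶) / (9.38 × 10⁶)³ = 1.297 × 10⁻⁵
Deimos: (1.48 × 10¹⁵) / (2.35 × 10⁷)³ = 1.140 × 10⁻⁷
Ratio (larger/smaller) = 114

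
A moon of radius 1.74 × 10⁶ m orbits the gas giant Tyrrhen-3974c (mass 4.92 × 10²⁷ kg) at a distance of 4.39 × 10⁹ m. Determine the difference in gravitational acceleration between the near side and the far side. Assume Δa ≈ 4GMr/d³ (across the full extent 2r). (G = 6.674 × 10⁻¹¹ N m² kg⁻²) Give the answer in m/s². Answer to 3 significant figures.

2.70 × 10⁻⁵ m/s²

Δa = 4GMr/d³
   = 4 × (6.674 × 10⁻¹¹) × (4.92 × 10²⁷) × (1.74 × 10⁶) / (4.39 × 10⁹)³
   = 2.70 × 10⁻⁵ m/s²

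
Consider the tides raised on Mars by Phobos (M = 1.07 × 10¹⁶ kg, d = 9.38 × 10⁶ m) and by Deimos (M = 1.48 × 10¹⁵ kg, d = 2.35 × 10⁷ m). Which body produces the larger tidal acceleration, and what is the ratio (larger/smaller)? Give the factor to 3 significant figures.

Phobos, by a factor of ≈ 114

Compare M/d³ for the two perturbers:
Phobos: (1.07 × 10¹⁶) / (9.38 × 10⁶)³ = 1.297 × 10⁻⁵
Deimos: (1.48 × 10¹⁵) / (2.35 × 10⁷)³ = 1.140 × 10⁻⁷
Ratio (larger/smaller) = 114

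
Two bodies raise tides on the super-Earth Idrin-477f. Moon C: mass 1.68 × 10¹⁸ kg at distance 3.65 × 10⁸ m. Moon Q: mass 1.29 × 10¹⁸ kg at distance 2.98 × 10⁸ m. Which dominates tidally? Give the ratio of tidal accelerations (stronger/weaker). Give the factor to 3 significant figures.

Moon Q, by a factor of ≈ 1.41

Tidal acceleration ∝ M/d³, so compare M/d³ for each.
Moon C: (1.68 × 10¹⁸) / (3.65 × 10⁸)³ = 3.455 × 10⁻⁸
Moon Q: (1.29 × 10¹⁸) / (2.98 × 10⁸)³ = 4.875 × 10⁻⁸
Ratio (larger/smaller) = 1.41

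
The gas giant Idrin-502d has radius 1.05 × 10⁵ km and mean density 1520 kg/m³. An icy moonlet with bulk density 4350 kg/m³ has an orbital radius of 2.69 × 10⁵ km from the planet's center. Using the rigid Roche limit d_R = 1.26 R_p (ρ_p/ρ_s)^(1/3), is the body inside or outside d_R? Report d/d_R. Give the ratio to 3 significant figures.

outside; d/d_R ≈ 2.89

d_R = 1.26 × (1.05 × 10⁵ km) × (1520/4350)^(1/3) = 93180 km
d/d_R = (2.69 × 10⁵) / (93180) = 2.89
Since d/d_R > 1, the body is outside the Roche limit.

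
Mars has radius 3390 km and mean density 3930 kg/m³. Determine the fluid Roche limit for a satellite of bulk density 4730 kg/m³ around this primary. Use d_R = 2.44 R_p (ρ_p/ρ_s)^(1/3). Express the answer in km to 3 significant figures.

7780 km

d_R = 2.44 × 3390 km × (3930/4730)^(1/3)
    = 7780 km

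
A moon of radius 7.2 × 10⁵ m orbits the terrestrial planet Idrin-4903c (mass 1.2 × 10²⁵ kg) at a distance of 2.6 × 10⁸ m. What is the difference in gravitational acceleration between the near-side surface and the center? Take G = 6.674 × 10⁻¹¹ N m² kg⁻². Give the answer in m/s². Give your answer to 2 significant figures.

Since r ≪ d, expand the inverse-square field across one radius to get the leading 2GMr/d³ term.
Δa = 2GMr/d³
   = 2 × (6.674 × 10⁻¹¹) × (1.2 × 10²⁵) × (7.2 × 10⁵) / (2.6 × 10⁸)³
   = 6.6 × 10⁻⁵ m/s²

6.6 × 10⁻⁵ m/s²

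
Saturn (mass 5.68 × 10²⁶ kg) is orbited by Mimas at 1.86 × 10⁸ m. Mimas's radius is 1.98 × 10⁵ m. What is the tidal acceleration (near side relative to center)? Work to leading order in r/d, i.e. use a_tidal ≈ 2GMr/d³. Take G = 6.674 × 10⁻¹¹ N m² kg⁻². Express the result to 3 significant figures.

2.33 × 10⁻³ m/s²

The tidal stretch is the gradient of GM/d² times the body's extent r, hence the 1/d³ dependence.
Δa = 2GMr/d³
   = 2 × (6.674 × 10⁻¹¹) × (5.68 × 10²⁶) × (1.98 × 10⁵) / (1.86 × 10⁸)³
   = 2.33 × 10⁻³ m/s²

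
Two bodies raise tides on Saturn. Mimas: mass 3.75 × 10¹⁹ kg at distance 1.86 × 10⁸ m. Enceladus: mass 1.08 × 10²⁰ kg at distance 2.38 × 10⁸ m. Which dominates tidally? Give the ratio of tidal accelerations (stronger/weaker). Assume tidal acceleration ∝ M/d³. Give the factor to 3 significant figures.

Enceladus, by a factor of ≈ 1.37

The tide-raising term goes as M/d³ (the gradient of a 1/d² field).
Mimas: (3.75 × 10¹⁹) / (1.86 × 10⁸)³ = 5.828 × 10⁻⁶
Enceladus: (1.08 × 10²⁰) / (2.38 × 10⁸)³ = 8.011 × 10⁻⁶
Ratio (larger/smaller) = 1.37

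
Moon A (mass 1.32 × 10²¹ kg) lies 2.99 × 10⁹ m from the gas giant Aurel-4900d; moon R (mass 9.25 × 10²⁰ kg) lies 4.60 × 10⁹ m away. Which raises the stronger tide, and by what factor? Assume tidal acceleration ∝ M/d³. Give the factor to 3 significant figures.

Moon A, by a factor of ≈ 5.20

The tide-raising term goes as M/d³ (the gradient of a 1/d² field).
Moon A: (1.32 × 10²¹) / (2.99 × 10⁹)³ = 4.938 × 10⁻⁸
Moon R: (9.25 × 10²⁰) / (4.60 × 10⁹)³ = 9.503 × 10⁻⁹
Ratio (larger/smaller) = 5.20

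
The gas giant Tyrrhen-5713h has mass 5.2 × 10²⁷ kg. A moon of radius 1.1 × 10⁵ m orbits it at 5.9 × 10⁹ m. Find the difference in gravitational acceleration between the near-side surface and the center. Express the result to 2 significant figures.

3.7 × 10⁻⁷ m/s²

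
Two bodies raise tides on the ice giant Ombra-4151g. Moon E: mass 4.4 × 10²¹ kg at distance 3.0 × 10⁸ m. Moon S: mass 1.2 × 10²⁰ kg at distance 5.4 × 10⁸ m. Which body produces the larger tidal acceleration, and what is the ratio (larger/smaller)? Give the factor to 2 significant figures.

Moon E, by a factor of ≈ 210

The tide-raising term goes as M/d³ (the gradient of a 1/d² field).
Moon E: (4.4 × 10²¹) / (3.0 × 10⁸)³ = 1.630 × 10⁻⁴
Moon S: (1.2 × 10²⁰) / (5.4 × 10⁸)³ = 7.621 × 10⁻⁷
Ratio (larger/smaller) = 210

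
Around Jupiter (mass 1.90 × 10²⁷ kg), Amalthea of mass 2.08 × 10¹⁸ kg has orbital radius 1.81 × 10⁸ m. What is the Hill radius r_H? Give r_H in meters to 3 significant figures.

r_H ≈ a (m/3M)^(1/3)
    = (1.81 × 10⁸) × (2.08 × 10¹⁸ / (3 × 1.90 × 10²⁷))^(1/3)
    = 1.29 × 10⁵ m

1.29 × 10⁵ m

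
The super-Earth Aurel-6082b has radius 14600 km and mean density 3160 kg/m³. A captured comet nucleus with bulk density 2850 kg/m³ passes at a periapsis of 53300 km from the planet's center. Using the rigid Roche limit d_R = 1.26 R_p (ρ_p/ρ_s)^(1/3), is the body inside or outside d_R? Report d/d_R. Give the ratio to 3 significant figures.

outside; d/d_R ≈ 2.80

d_R = 1.26 × (14600 km) × (3160/2850)^(1/3) = 19040 km
d/d_R = (53300) / (19040) = 2.80
Since d/d_R > 1, the body is outside the Roche limit.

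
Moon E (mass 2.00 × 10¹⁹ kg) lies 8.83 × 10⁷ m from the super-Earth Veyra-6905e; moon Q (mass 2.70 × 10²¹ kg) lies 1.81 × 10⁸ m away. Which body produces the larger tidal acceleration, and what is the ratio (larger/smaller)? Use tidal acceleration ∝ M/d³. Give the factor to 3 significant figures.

Moon Q, by a factor of ≈ 15.7

The tide-raising term goes as M/d³ (the gradient of a 1/d² field).
Moon E: (2.00 × 10¹⁹) / (8.83 × 10⁷)³ = 2.905 × 10⁻⁵
Moon Q: (2.70 × 10²¹) / (1.81 × 10⁸)³ = 4.553 × 10⁻⁴
Ratio (larger/smaller) = 15.7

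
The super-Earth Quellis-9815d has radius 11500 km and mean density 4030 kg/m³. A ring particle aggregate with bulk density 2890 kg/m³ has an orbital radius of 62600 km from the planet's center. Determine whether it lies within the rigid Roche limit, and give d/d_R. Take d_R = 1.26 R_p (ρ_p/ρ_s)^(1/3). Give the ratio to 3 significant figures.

outside; d/d_R ≈ 3.87

d_R = 1.26 × (11500 km) × (4030/2890)^(1/3) = 16190 km
d/d_R = (62600) / (16190) = 3.87
Since d/d_R > 1, the body is outside the Roche limit.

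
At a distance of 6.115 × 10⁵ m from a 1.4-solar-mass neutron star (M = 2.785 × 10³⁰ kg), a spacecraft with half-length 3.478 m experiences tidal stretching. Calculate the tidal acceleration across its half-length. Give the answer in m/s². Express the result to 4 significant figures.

The tidal stretch is the gradient of GM/d² times the body's extent r, hence the 1/d³ dependence.
Δg = 2GMr/d³
   = 2 × (6.674 × 10⁻¹¹) × (2.785 × 10³⁰) × (3.478) / (6.115 × 10⁵)³
   = 5.654 × 10³ m/s²

5.654 × 10³ m/s²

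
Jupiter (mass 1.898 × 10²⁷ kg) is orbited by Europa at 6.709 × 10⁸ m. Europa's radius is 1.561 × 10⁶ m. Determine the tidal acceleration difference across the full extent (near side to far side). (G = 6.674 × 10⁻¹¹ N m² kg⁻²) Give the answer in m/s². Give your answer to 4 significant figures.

2.619 × 10⁻³ m/s²

Δa = 4GMr/d³
   = 4 × (6.674 × 10⁻¹¹) × (1.898 × 10²⁷) × (1.561 × 10⁶) / (6.709 × 10⁸)³
   = 2.619 × 10⁻³ m/s²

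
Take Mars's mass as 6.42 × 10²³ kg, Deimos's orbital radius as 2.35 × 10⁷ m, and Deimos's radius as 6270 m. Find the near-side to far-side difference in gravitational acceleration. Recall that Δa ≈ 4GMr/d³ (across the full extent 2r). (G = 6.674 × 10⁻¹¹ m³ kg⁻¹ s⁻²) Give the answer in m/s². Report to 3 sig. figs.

Near-to-far spans 2r, so the tidal difference is twice the near-to-center value: 4GMr/d³.
a_tidal = 4GMr/d³
        = 4 × (6.674 × 10⁻¹¹) × (6.42 × 10²³) × (6270) / (2.35 × 10⁷)³
        = 8.28 × 10⁻⁵ m/s²

8.28 × 10⁻⁵ m/s²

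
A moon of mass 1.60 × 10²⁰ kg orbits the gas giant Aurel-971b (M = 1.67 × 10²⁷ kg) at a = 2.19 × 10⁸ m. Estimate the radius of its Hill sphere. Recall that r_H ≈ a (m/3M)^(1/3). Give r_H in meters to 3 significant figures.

6.95 × 10⁵ m

r_H ≈ a (m/3M)^(1/3)
    = (2.19 × 10⁸) × (1.60 × 10²⁰ / (3 × 1.67 × 10²⁷))^(1/3)
    = 6.95 × 10⁵ m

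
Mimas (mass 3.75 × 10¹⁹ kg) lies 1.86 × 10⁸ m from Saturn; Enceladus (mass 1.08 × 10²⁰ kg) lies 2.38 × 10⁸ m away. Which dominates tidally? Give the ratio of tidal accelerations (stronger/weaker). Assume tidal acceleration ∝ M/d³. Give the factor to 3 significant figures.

Tidal acceleration ∝ M/d³, so compare M/d³ for each.
Mimas: (3.75 × 10¹⁹) / (1.86 × 10⁸)³ = 5.828 × 10⁻⁶
Enceladus: (1.08 × 10²⁰) / (2.38 × 10⁸)³ = 8.011 × 10⁻⁶
Ratio (larger/smaller) = 1.37

Enceladus, by a factor of ≈ 1.37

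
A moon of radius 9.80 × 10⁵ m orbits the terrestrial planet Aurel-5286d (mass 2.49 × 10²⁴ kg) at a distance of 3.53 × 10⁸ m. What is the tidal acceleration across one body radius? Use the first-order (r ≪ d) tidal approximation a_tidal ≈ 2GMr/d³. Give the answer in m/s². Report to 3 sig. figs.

a_tidal = 2GMr/d³
        = 2 × (6.674 × 10⁻¹¹) × (2.49 × 10²⁴) × (9.80 × 10⁵) / (3.53 × 10⁸)³
        = 7.40 × 10⁻⁶ m/s²

7.40 × 10⁻⁶ m/s²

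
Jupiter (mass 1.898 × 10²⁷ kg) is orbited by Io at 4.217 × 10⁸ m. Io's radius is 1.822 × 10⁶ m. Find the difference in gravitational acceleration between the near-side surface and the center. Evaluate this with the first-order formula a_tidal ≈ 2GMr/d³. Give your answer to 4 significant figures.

Δg = 2GMr/d³
   = 2 × (6.674 × 10⁻¹¹) × (1.898 × 10²⁷) × (1.822 × 10⁶) / (4.217 × 10⁸)³
   = 6.155 × 10⁻³ m/s²

6.155 × 10⁻³ m/s²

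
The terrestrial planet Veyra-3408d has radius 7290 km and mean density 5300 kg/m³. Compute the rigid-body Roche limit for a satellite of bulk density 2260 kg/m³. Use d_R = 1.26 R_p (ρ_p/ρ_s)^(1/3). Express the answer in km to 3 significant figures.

d_R = 1.26 × 7290 km × (5300/2260)^(1/3)
    = 12200 km

12200 km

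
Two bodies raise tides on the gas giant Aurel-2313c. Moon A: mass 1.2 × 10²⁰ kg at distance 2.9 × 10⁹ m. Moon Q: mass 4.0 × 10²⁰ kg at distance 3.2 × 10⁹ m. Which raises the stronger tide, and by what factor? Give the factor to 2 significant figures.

Tidal acceleration ∝ M/d³, so compare M/d³ for each.
Moon A: (1.2 × 10²⁰) / (2.9 × 10⁹)³ = 4.920 × 10⁻⁹
Moon Q: (4.0 × 10²⁰) / (3.2 × 10⁹)³ = 1.221 × 10⁻⁸
Ratio (larger/smaller) = 2.5

Moon Q, by a factor of ≈ 2.5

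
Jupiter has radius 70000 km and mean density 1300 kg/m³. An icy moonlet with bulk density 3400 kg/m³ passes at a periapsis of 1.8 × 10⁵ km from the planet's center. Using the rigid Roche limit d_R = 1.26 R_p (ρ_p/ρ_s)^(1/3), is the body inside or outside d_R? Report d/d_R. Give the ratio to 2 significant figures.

outside; d/d_R ≈ 2.8

d_R = 1.26 × (70000 km) × (1300/3400)^(1/3) = 64020 km
d/d_R = (1.8 × 10⁵) / (64020) = 2.8
Since d/d_R > 1, the body is outside the Roche limit.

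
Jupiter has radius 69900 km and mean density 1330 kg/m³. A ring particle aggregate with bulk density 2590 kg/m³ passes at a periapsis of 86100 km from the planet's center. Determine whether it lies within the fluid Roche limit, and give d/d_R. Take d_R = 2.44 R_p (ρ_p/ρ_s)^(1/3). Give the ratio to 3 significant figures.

d_R = 2.44 × (69900 km) × (1330/2590)^(1/3) = 1.366 × 10⁵ km
d/d_R = (86100) / (1.366 × 10⁵) = 0.630
Since d/d_R < 1, the body is inside the Roche limit.

inside; d/d_R ≈ 0.630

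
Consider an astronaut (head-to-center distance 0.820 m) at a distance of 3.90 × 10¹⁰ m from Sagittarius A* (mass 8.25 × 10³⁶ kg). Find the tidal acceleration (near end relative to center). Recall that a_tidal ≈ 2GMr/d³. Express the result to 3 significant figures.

Δa = 2GMr/d³
   = 2 × (6.674 × 10⁻¹¹) × (8.25 × 10³⁶) × (0.820) / (3.90 × 10¹⁰)³
   = 1.52 × 10⁻⁵ m/s²

1.52 × 10⁻⁵ m/s²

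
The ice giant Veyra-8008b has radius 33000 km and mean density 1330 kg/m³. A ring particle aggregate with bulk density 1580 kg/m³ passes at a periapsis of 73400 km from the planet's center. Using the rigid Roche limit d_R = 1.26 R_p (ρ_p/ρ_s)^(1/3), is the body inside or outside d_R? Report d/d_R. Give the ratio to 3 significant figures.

outside; d/d_R ≈ 1.87

d_R = 1.26 × (33000 km) × (1330/1580)^(1/3) = 39260 km
d/d_R = (73400) / (39260) = 1.87
Since d/d_R > 1, the body is outside the Roche limit.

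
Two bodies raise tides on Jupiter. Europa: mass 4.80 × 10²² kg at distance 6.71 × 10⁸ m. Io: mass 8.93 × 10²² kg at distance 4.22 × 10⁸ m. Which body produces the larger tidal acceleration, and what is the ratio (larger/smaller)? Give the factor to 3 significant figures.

Io, by a factor of ≈ 7.48

Compare M/d³ for the two perturbers:
Europa: (4.80 × 10²²) / (6.71 × 10⁸)³ = 1.589 × 10⁻⁴
Io: (8.93 × 10²²) / (4.22 × 10⁸)³ = 1.188 × 10⁻³
Ratio (larger/smaller) = 7.48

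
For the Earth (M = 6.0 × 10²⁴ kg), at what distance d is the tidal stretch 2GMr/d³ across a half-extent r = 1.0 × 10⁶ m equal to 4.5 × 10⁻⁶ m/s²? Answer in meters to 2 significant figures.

5.6 × 10⁸ m

2GMr/d³ = a_tidal  ⇒  d = (2GMr / a_tidal)^(1/3)
d = (2 × 6.674×10⁻¹¹ × (6.0 × 10²⁴) × (1.0 × 10⁶) / (4.5 × 10⁻⁶))^(1/3)
  = 5.6 × 10⁸ m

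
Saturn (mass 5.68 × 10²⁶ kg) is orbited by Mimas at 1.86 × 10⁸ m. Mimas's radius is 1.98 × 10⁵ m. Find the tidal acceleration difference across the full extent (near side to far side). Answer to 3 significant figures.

4.67 × 10⁻³ m/s²

a_tidal = 4GMr/d³
        = 4 × (6.674 × 10⁻¹¹) × (5.68 × 10²⁶) × (1.98 × 10⁵) / (1.86 × 10⁸)³
        = 4.67 × 10⁻³ m/s²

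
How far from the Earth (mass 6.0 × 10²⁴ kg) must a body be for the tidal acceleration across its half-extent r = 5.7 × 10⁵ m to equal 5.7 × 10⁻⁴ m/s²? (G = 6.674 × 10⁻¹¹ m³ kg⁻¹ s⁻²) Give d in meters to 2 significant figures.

9.3 × 10⁷ m

2GMr/d³ = a_tidal  ⇒  d = (2GMr / a_tidal)^(1/3)
d = (2 × 6.674×10⁻¹¹ × (6.0 × 10²⁴) × (5.7 × 10⁵) / (5.7 × 10⁻⁴))^(1/3)
  = 9.3 × 10⁷ m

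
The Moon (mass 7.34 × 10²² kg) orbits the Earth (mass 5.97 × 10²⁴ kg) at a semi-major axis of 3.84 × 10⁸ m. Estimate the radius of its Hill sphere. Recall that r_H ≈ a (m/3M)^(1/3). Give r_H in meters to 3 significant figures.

6.15 × 10⁷ m

r_H ≈ a (m/3M)^(1/3)
    = (3.84 × 10⁸) × (7.34 × 10²² / (3 × 5.97 × 10²⁴))^(1/3)
    = 6.15 × 10⁷ m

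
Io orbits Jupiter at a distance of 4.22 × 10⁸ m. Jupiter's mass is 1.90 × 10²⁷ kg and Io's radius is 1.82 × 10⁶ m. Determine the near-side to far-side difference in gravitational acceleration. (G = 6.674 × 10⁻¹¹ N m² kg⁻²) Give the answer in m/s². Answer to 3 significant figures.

1.23 × 10⁻² m/s²

Δa = 4GMr/d³
   = 4 × (6.674 × 10⁻¹¹) × (1.90 × 10²⁷) × (1.82 × 10⁶) / (4.22 × 10⁸)³
   = 1.23 × 10⁻² m/s²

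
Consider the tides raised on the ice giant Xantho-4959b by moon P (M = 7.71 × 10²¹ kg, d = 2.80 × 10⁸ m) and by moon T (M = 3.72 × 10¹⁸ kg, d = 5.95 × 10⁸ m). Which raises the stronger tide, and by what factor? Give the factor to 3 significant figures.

The tide-raising term goes as M/d³ (the gradient of a 1/d² field).
Moon P: (7.71 × 10²¹) / (2.80 × 10⁸)³ = 3.512 × 10⁻⁴
Moon T: (3.72 × 10¹⁸) / (5.95 × 10⁸)³ = 1.766 × 10⁻⁸
Ratio (larger/smaller) = 19900

Moon P, by a factor of ≈ 19900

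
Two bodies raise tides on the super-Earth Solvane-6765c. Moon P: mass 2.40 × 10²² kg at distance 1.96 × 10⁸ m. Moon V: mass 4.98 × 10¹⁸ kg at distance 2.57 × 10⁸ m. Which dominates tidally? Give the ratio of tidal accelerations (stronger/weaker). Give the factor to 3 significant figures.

Moon P, by a factor of ≈ 10900

Tidal acceleration ∝ M/d³, so compare M/d³ for each.
Moon P: (2.40 × 10²²) / (1.96 × 10⁸)³ = 3.187 × 10⁻³
Moon V: (4.98 × 10¹⁸) / (2.57 × 10⁸)³ = 2.934 × 10⁻⁷
Ratio (larger/smaller) = 10900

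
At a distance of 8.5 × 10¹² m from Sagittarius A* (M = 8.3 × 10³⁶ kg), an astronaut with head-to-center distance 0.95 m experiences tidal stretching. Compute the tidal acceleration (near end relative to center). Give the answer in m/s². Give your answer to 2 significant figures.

1.7 × 10⁻¹² m/s²

The tidal stretch is the gradient of GM/d² times the body's extent r, hence the 1/d³ dependence.
a_tidal = 2GMr/d³
        = 2 × (6.674 × 10⁻¹¹) × (8.3 × 10³⁶) × (0.95) / (8.5 × 10¹²)³
        = 1.7 × 10⁻¹² m/s²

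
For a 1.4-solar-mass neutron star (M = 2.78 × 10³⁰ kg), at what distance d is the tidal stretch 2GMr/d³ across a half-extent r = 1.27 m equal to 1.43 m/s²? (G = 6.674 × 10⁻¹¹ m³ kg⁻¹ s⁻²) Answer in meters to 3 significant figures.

6.91 × 10⁶ m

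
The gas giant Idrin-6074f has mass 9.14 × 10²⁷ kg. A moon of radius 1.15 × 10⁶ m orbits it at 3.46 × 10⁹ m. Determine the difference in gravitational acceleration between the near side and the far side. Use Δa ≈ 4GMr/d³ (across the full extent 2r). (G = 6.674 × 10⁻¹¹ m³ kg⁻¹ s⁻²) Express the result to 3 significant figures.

6.77 × 10⁻⁵ m/s²

Near-to-far spans 2r, so the tidal difference is twice the near-to-center value: 4GMr/d³.
Δa = 4GMr/d³
   = 4 × (6.674 × 10⁻¹¹) × (9.14 × 10²⁷) × (1.15 × 10⁶) / (3.46 × 10⁹)³
   = 6.77 × 10⁻⁵ m/s²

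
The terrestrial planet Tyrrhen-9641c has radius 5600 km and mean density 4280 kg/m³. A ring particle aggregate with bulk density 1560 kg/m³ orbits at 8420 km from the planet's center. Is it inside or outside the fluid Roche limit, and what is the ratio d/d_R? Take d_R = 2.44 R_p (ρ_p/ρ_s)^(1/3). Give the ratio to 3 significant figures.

inside; d/d_R ≈ 0.440

d_R = 2.44 × (5600 km) × (4280/1560)^(1/3) = 19130 km
d/d_R = (8420) / (19130) = 0.440
Since d/d_R < 1, the body is inside the Roche limit.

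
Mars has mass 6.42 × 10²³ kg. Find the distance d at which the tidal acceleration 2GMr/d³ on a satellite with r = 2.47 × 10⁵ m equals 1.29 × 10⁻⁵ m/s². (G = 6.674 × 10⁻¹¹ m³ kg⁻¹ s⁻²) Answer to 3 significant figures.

1.18 × 10⁸ m

2GMr/d³ = a_tidal  ⇒  d = (2GMr / a_tidal)^(1/3)
d = (2 × 6.674×10⁻¹¹ × (6.42 × 10²³) × (2.47 × 10⁵) / (1.29 × 10⁻⁵))^(1/3)
  = 1.18 × 10⁸ m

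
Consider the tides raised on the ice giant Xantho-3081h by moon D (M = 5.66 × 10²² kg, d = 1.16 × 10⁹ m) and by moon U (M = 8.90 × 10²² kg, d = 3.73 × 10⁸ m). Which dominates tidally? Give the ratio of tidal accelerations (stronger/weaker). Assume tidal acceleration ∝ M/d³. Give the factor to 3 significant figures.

Moon U, by a factor of ≈ 47.3

The tide-raising term goes as M/d³ (the gradient of a 1/d² field).
Moon D: (5.66 × 10²²) / (1.16 × 10⁹)³ = 3.626 × 10⁻⁵
Moon U: (8.90 × 10²²) / (3.73 × 10⁸)³ = 1.715 × 10⁻³
Ratio (larger/smaller) = 47.3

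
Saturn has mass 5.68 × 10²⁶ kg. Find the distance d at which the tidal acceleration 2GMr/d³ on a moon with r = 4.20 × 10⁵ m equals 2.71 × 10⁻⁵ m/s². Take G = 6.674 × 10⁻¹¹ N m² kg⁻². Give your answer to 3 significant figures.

2GMr/d³ = a_tidal  ⇒  d = (2GMr / a_tidal)^(1/3)
d = (2 × 6.674×10⁻¹¹ × (5.68 × 10²⁶) × (4.20 × 10⁵) / (2.71 × 10⁻⁵))^(1/3)
  = 1.06 × 10⁹ m

1.06 × 10⁹ m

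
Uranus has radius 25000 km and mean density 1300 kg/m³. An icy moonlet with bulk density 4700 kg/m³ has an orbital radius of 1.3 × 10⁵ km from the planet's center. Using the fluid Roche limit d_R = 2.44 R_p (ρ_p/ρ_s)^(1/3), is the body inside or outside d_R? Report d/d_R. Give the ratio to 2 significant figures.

d_R = 2.44 × (25000 km) × (1300/4700)^(1/3) = 39740 km
d/d_R = (1.3 × 10⁵) / (39740) = 3.3
Since d/d_R > 1, the body is outside the Roche limit.

outside; d/d_R ≈ 3.3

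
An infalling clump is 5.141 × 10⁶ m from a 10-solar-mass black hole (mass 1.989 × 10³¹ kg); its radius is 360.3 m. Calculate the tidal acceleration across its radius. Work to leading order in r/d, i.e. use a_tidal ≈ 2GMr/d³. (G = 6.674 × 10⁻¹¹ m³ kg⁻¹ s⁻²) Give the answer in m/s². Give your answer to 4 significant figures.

Differencing GM/(d−r)² and GM/d² to first order in r/d gives 2GMr/d³.
Δa = 2GMr/d³
   = 2 × (6.674 × 10⁻¹¹) × (1.989 × 10³¹) × (360.3) / (5.141 × 10⁶)³
   = 7.040 × 10³ m/s²

7.040 × 10³ m/s²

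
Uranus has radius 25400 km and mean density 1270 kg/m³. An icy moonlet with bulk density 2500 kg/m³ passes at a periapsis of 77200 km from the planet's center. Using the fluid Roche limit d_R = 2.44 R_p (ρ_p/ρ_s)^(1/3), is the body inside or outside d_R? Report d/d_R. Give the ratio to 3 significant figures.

outside; d/d_R ≈ 1.56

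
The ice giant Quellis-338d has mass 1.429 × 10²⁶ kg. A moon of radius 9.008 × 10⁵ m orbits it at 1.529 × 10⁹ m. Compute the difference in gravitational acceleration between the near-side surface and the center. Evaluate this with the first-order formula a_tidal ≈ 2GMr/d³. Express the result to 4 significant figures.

4.807 × 10⁻⁶ m/s²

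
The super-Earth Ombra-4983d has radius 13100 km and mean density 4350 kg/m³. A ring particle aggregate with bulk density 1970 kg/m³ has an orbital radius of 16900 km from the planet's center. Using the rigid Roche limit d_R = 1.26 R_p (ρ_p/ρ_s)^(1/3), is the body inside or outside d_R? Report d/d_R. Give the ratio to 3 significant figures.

d_R = 1.26 × (13100 km) × (4350/1970)^(1/3) = 21490 km
d/d_R = (16900) / (21490) = 0.786
Since d/d_R < 1, the body is inside the Roche limit.

inside; d/d_R ≈ 0.786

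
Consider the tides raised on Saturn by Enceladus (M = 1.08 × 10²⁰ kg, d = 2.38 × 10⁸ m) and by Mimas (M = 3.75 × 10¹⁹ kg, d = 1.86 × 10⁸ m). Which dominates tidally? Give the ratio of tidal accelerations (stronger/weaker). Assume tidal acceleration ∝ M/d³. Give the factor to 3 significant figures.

Tidal acceleration ∝ M/d³, so compare M/d³ for each.
Enceladus: (1.08 × 10²⁰) / (2.38 × 10⁸)³ = 8.011 × 10⁻⁶
Mimas: (3.75 × 10¹⁹) / (1.86 × 10⁸)³ = 5.828 × 10⁻⁶
Ratio (larger/smaller) = 1.37

Enceladus, by a factor of ≈ 1.37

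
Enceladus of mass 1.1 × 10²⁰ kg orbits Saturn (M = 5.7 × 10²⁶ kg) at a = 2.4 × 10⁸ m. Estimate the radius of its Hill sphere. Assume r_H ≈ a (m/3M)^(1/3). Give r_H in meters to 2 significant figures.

r_H ≈ a (m/3M)^(1/3)
    = (2.4 × 10⁸) × (1.1 × 10²⁰ / (3 × 5.7 × 10²⁶))^(1/3)
    = 9.6 × 10⁵ m

9.6 × 10⁵ m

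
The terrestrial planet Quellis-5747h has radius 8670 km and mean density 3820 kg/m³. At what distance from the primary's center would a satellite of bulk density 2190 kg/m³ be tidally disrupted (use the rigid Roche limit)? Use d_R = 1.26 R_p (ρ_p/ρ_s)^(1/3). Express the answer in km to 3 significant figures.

d_R = 1.26 × 8670 km × (3820/2190)^(1/3)
    = 13200 km

13200 km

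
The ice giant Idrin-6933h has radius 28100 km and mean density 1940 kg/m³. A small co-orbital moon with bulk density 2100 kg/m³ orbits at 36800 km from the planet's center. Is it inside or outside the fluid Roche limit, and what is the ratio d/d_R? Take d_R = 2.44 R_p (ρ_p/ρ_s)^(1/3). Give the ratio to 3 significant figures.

inside; d/d_R ≈ 0.551

d_R = 2.44 × (28100 km) × (1940/2100)^(1/3) = 66780 km
d/d_R = (36800) / (66780) = 0.551
Since d/d_R < 1, the body is inside the Roche limit.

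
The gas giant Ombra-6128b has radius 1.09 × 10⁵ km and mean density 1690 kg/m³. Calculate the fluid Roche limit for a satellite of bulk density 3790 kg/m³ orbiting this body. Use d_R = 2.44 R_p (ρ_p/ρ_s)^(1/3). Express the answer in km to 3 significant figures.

2.03 × 10⁵ km

d_R = 2.44 × 1.09 × 10⁵ km × (1690/3790)^(1/3)
    = 2.03 × 10⁵ km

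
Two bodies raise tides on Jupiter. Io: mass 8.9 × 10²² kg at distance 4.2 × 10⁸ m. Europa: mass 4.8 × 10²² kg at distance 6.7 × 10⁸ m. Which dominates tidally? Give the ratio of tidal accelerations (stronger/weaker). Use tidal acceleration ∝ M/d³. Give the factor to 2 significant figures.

Io, by a factor of ≈ 7.5

Tidal stretch scales as M/d³; compute that for each body.
Io: (8.9 × 10²²) / (4.2 × 10⁸)³ = 1.201 × 10⁻³
Europa: (4.8 × 10²²) / (6.7 × 10⁸)³ = 1.596 × 10⁻⁴
Ratio (larger/smaller) = 7.5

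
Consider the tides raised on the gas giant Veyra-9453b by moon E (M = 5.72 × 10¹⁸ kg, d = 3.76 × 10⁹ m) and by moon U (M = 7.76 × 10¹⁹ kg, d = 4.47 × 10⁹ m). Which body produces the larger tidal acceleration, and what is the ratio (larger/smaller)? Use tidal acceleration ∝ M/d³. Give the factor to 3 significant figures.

Moon U, by a factor of ≈ 8.07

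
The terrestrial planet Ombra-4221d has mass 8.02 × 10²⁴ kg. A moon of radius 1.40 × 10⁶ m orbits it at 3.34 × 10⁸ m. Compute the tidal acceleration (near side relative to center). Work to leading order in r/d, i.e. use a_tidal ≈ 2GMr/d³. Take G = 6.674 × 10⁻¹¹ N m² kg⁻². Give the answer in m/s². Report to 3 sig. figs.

4.02 × 10⁻⁵ m/s²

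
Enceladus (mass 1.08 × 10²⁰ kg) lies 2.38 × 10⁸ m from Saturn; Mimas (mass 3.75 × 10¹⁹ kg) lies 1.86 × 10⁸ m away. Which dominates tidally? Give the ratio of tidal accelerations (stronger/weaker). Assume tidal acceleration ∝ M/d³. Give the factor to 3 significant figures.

The tide-raising term goes as M/d³ (the gradient of a 1/d² field).
Enceladus: (1.08 × 10²⁰) / (2.38 × 10⁸)³ = 8.011 × 10⁻⁶
Mimas: (3.75 × 10¹⁹) / (1.86 × 10⁸)³ = 5.828 × 10⁻⁶
Ratio (larger/smaller) = 1.37

Enceladus, by a factor of ≈ 1.37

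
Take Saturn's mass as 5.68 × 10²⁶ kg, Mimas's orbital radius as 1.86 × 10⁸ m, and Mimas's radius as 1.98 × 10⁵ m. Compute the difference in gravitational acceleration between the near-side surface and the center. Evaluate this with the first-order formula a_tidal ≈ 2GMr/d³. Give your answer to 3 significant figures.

2.33 × 10⁻³ m/s²

a_tidal = 2GMr/d³
        = 2 × (6.674 × 10⁻¹¹) × (5.68 × 10²⁶) × (1.98 × 10⁵) / (1.86 × 10⁸)³
        = 2.33 × 10⁻³ m/s²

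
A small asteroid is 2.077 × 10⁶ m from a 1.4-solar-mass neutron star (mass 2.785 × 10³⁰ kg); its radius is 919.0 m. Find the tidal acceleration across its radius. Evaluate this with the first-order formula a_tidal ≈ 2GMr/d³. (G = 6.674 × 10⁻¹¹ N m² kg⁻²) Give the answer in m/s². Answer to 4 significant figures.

a_tidal = 2GMr/d³
        = 2 × (6.674 × 10⁻¹¹) × (2.785 × 10³⁰) × (919.0) / (2.077 × 10⁶)³
        = 3.813 × 10⁴ m/s²

3.813 × 10⁴ m/s²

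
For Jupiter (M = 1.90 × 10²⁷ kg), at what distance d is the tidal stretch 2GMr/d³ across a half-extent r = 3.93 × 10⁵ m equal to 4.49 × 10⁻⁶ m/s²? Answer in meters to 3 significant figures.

2.81 × 10⁹ m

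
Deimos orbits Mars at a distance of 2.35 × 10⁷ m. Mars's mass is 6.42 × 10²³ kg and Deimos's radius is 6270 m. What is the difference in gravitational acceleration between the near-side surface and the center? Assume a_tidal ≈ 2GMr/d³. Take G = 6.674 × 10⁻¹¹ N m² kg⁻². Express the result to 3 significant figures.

4.14 × 10⁻⁵ m/s²

Since r ≪ d, expand the inverse-square field across one radius to get the leading 2GMr/d³ term.
a_tidal = 2GMr/d³
        = 2 × (6.674 × 10⁻¹¹) × (6.42 × 10²³) × (6270) / (2.35 × 10⁷)³
        = 4.14 × 10⁻⁵ m/s²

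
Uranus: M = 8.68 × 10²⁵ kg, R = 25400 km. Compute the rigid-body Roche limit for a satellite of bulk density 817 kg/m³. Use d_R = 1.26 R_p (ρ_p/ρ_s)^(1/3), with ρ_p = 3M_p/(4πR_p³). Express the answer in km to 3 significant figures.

ρ_p = 3M_p/(4πR_p³) = 3 × (8.68 × 10²⁵) / (4π × (2.54 × 10⁷ m)³) = 1260 kg/m³
d_R = 1.26 × 25400 km × (1260/817)^(1/3)
    = 37000 km

37000 km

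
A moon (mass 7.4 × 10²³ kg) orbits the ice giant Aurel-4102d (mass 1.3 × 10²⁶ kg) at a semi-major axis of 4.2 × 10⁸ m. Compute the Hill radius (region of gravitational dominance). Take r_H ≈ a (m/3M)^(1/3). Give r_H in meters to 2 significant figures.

r_H ≈ a (m/3M)^(1/3)
    = (4.2 × 10⁸) × (7.4 × 10²³ / (3 × 1.3 × 10²⁶))^(1/3)
    = 5.2 × 10⁷ m

5.2 × 10⁷ m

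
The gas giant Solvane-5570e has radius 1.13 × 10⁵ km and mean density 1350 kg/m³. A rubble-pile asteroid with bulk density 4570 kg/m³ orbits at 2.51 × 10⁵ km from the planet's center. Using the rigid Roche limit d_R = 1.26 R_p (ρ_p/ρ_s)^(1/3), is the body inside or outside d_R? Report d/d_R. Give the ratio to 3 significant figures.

outside; d/d_R ≈ 2.65

d_R = 1.26 × (1.13 × 10⁵ km) × (1350/4570)^(1/3) = 94820 km
d/d_R = (2.51 × 10⁵) / (94820) = 2.65
Since d/d_R > 1, the body is outside the Roche limit.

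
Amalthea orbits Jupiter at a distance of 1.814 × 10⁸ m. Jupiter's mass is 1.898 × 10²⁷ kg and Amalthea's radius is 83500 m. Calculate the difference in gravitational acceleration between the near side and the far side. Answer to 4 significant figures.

Δa = 4GMr/d³
   = 4 × (6.674 × 10⁻¹¹) × (1.898 × 10²⁷) × (83500) / (1.814 × 10⁸)³
   = 7.088 × 10⁻³ m/s²

7.088 × 10⁻³ m/s²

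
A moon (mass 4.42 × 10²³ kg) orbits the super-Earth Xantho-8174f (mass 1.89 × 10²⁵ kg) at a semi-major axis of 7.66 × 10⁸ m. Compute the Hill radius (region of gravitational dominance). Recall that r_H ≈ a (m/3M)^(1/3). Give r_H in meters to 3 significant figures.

r_H ≈ a (m/3M)^(1/3)
    = (7.66 × 10⁸) × (4.42 × 10²³ / (3 × 1.89 × 10²⁵))^(1/3)
    = 1.52 × 10⁸ m

1.52 × 10⁸ m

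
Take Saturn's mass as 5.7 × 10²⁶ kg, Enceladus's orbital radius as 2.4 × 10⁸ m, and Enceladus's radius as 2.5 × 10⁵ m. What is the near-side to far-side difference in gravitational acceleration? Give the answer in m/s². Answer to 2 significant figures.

2.8 × 10⁻³ m/s²

a_tidal = 4GMr/d³
        = 4 × (6.674 × 10⁻¹¹) × (5.7 × 10²⁶) × (2.5 × 10⁵) / (2.4 × 10⁸)³
        = 2.8 × 10⁻³ m/s²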